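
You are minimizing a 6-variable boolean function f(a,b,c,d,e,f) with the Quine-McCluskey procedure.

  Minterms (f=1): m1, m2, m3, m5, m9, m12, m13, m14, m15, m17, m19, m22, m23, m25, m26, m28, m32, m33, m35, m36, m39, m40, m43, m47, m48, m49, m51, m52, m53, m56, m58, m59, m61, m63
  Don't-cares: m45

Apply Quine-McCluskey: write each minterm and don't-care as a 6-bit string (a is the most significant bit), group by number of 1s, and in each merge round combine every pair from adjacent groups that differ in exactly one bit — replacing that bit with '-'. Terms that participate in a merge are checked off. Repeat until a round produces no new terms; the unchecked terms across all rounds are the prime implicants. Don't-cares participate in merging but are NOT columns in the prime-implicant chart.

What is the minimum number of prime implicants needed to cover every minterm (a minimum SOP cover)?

13

Round 0: 000001✓ 000010✓ 000011✓ 000101✓ 001001✓ 001100✓ 001101✓ 001110✓ 001111✓ 010001✓ 010011✓ 010110✓ 010111✓ 011001✓ 011010✓ 011100✓ 100000✓ 100001✓ 100011✓ 100100✓ 100111✓ 101000✓ 101011✓ 101101✓ 101111✓ 110000✓ 110001✓ 110011✓ 110100✓ 110101✓ 111000✓ 111010✓ 111011✓ 111101✓ 111111✓
Round 1: -00001✓ -00011✓ -01101✓ -01111✓ -10001✓ -10011✓ -11010 0-0001✓ 0-0011✓ 0-1001✓ 0-1100 00-001✓ 00-101✓ 000-01✓ 0000-1✓ 00001- 001-01✓ 0011-0✓ 0011-1✓ 00110-✓ 00111-✓ 01-001✓ 010-11 0100-1✓ 01011- 1-0000✓ 1-0001✓ 1-0011✓ 1-0100✓ 1-1000✓ 1-1011✓ 1-1101✓ 1-1111✓ 10-000✓ 10-011✓ 10-111✓ 100-00✓ 100-11✓ 1000-1✓ 10000-✓ 101-11✓ 1011-1✓ 11-000✓ 11-011✓ 11-101 110-00✓ 110-01✓ 1100-1✓ 11000-✓ 11010-✓ 111-11✓ 1110-0 11101- 1111-1✓
Round 2: --0001✓ --0011✓ -000-1✓ -011-1 -100-1✓ 0--001 0-00-1✓ 00--01 0011-- 1--000 1--011 1-0-00 1-00-1✓ 1-000- 1-1-11 1-11-1 10--11 110-0-
Round 3: --00-1
PIs = {--00-1, -011-1, -11010, 0--001, 0-1100, 00--01, 00001-, 0011--, 010-11, 01011-, 1--000, 1--011, 1-0-00, 1-000-, 1-1-11, 1-11-1, 10--11, 11-101, 110-0-, 1110-0, 11101-}
Coverage chart:
  m1: --00-1,0--001,00--01
  m2: 00001- ←essential
  m3: --00-1,00001-
  m5: 00--01 ←essential
  m9: 0--001,00--01
  m12: 0-1100,0011--
  m13: -011-1,00--01,0011--
  m14: 0011-- ←essential
  m15: -011-1,0011--
  m17: --00-1,0--001
  m19: --00-1,010-11
  m22: 01011- ←essential
  m23: 010-11,01011-
  m25: 0--001 ←essential
  m26: -11010 ←essential
  m28: 0-1100 ←essential
  m32: 1--000,1-0-00,1-000-
  m33: --00-1,1-000-
  m35: --00-1,1--011,10--11
  m36: 1-0-00 ←essential
  m39: 10--11 ←essential
  m40: 1--000 ←essential
  m43: 1--011,1-1-11,10--11
  m47: -011-1,1-1-11,1-11-1,10--11
  m48: 1--000,1-0-00,1-000-,110-0-
  m49: --00-1,1-000-,110-0-
  m51: --00-1,1--011
  m52: 1-0-00,110-0-
  m53: 11-101,110-0-
  m56: 1--000,1110-0
  m58: -11010,1110-0,11101-
  m59: 1--011,1-1-11,11101-
  m61: 1-11-1,11-101
  m63: 1-1-11,1-11-1
Essential: -11010, 0--001, 0-1100, 00--01, 00001-, 0011--, 01011-, 1--000, 1-0-00, 10--11
Petrick residual → --00-1, 1-1-11, 11-101
Min cover (13 terms): c'd'f + bcd'ef' + a'd'e'f + a'cde'f' + a'b'e'f + a'b'c'd'e + a'b'cd + a'bc'de + ad'e'f' + ac'e'f' + acef + ab'ef + abde'f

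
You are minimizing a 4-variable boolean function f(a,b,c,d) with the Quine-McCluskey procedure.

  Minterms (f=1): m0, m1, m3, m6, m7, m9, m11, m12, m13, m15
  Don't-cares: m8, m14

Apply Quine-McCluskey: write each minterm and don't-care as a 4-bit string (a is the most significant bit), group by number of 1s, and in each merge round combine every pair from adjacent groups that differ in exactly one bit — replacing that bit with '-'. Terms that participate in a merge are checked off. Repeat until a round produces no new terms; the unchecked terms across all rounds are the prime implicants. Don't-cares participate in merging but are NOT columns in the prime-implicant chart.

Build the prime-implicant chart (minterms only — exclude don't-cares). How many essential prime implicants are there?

2

Round 0: 0000✓ 0001✓ 0011✓ 0110✓ 0111✓ 1000✓ 1001✓ 1011✓ 1100✓ 1101✓ 1110✓ 1111✓
Round 1: -000✓ -001✓ -011✓ -110✓ -111✓ 0-11✓ 00-1✓ 000-✓ 011-✓ 1-00✓ 1-01✓ 1-11✓ 10-1✓ 100-✓ 11-0✓ 11-1✓ 110-✓ 111-✓
Round 2: --11 -0-1 -00- -11- 1--1 1-0- 11--
PIs = {--11, -0-1, -00-, -11-, 1--1, 1-0-, 11--}
Coverage chart:
  m0: -00- ←essential
  m1: -0-1,-00-
  m3: --11,-0-1
  m6: -11- ←essential
  m7: --11,-11-
  m9: -0-1,-00-,1--1,1-0-
  m11: --11,-0-1,1--1
  m12: 1-0-,11--
  m13: 1--1,1-0-,11--
  m15: --11,-11-,1--1,11--
Essential: -00-, -11-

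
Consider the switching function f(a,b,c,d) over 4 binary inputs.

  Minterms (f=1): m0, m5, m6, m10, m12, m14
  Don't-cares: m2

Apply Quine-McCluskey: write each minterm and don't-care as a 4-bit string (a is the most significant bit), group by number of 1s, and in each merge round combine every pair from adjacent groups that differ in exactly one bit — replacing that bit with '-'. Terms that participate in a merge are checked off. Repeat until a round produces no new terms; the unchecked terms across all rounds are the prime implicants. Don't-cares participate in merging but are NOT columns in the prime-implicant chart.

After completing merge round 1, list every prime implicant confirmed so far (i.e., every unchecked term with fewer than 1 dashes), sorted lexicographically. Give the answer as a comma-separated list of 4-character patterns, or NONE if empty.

0101

[col 0] 0000*, 0010*, 0101, 0110*, 1010*, 1100*, 1110*
[col 1] -010*, -110*, 0-10*, 00-0, 1-10*, 11-0
[col 2] --10
Prime implicants: --10, 00-0, 0101, 11-0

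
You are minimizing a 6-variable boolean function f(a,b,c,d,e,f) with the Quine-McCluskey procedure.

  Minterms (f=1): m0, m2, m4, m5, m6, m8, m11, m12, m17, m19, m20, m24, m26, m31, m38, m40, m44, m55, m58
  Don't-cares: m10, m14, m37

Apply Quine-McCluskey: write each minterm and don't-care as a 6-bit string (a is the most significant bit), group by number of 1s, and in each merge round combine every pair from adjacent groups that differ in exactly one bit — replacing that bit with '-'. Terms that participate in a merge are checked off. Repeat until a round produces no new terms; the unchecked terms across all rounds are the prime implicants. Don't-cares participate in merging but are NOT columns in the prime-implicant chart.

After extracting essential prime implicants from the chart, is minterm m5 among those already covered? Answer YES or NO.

NO

[col 0] 000000*, 000010*, 000100*, 000101*, 000110*, 001000*, 001010*, 001011*, 001100*, 001110*, 010001*, 010011*, 010100*, 011000*, 011010*, 011111, 100101*, 100110*, 101000*, 101100*, 110111, 111010*
[col 1] -00101, -00110, -01000*, -01100*, -11010, 0-0100, 0-1000*, 0-1010*, 00-000*, 00-010*, 00-100*, 00-110*, 000-00*, 000-10*, 0000-0*, 0001-0*, 00010-, 001-00*, 001-10*, 0010-0*, 00101-, 0011-0*, 0100-1, 0110-0*, 101-00*
[col 2] -01-00, 0-10-0, 00--00*, 00--10*, 00-0-0*, 00-1-0*, 000--0*, 001--0*
[col 3] 00---0
Prime implicants: -00101, -00110, -01-00, -11010, 0-0100, 0-10-0, 00---0, 00010-, 00101-, 0100-1, 011111, 110111
PI chart (minterm → PIs covering it):
  0 | 00---0  (sole → essential)
  2 | 00---0  (sole → essential)
  4 | 0-0100,00---0,00010-
  5 | -00101,00010-
  6 | -00110,00---0
  8 | -01-00,0-10-0,00---0
  11 | 00101-  (sole → essential)
  12 | -01-00,00---0
  17 | 0100-1  (sole → essential)
  19 | 0100-1  (sole → essential)
  20 | 0-0100  (sole → essential)
  24 | 0-10-0  (sole → essential)
  26 | -11010,0-10-0
  31 | 011111  (sole → essential)
  38 | -00110  (sole → essential)
  40 | -01-00  (sole → essential)
  44 | -01-00  (sole → essential)
  55 | 110111  (sole → essential)
  58 | -11010  (sole → essential)
Essential prime implicants: -00110, -01-00, -11010, 0-0100, 0-10-0, 00---0, 00101-, 0100-1, 011111, 110111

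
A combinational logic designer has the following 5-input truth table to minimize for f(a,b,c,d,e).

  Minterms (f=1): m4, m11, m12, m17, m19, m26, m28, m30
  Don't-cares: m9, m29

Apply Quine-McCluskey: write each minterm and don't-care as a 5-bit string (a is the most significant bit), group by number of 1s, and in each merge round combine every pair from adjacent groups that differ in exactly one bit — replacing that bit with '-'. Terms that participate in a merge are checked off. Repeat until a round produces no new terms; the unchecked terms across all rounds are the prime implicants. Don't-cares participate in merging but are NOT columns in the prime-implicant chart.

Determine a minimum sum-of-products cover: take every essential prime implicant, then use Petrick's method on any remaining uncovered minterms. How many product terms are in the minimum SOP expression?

Round 0: 00100✓ 01001✓ 01011✓ 01100✓ 10001✓ 10011✓ 11010✓ 11100✓ 11101✓ 11110✓
Round 1: -1100 0-100 010-1 100-1 11-10 111-0 1110-
PIs = {-1100, 0-100, 010-1, 100-1, 11-10, 111-0, 1110-}
Coverage chart:
  m4: 0-100 ←essential
  m11: 010-1 ←essential
  m12: -1100,0-100
  m17: 100-1 ←essential
  m19: 100-1 ←essential
  m26: 11-10 ←essential
  m28: -1100,111-0,1110-
  m30: 11-10,111-0
Essential: 0-100, 010-1, 100-1, 11-10
Petrick residual → -1100
Min cover (5 terms): bcd'e' + a'cd'e' + a'bc'e + ab'c'e + abde'

5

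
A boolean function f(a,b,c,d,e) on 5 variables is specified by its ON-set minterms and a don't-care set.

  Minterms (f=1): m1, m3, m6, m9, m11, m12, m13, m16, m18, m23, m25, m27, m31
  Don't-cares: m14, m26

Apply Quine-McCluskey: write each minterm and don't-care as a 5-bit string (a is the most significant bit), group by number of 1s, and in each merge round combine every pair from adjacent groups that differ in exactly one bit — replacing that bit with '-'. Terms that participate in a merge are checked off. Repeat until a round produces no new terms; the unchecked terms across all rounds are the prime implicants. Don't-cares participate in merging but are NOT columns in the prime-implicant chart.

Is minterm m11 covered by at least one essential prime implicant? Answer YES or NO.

YES

[col 0] 00001*, 00011*, 00110*, 01001*, 01011*, 01100*, 01101*, 01110*, 10000*, 10010*, 10111*, 11001*, 11010*, 11011*, 11111*
[col 1] -1001*, -1011*, 0-001*, 0-011*, 0-110, 000-1*, 01-01, 010-1*, 011-0, 0110-, 1-010, 1-111, 100-0, 11-11, 110-1*, 1101-
[col 2] -10-1, 0-0-1
Prime implicants: -10-1, 0-0-1, 0-110, 01-01, 011-0, 0110-, 1-010, 1-111, 100-0, 11-11, 1101-
PI chart (minterm → PIs covering it):
  1 | 0-0-1  (sole → essential)
  3 | 0-0-1  (sole → essential)
  6 | 0-110  (sole → essential)
  9 | -10-1,0-0-1,01-01
  11 | -10-1,0-0-1
  12 | 011-0,0110-
  13 | 01-01,0110-
  16 | 100-0  (sole → essential)
  18 | 1-010,100-0
  23 | 1-111  (sole → essential)
  25 | -10-1  (sole → essential)
  27 | -10-1,11-11,1101-
  31 | 1-111,11-11
Essential prime implicants: -10-1, 0-0-1, 0-110, 1-111, 100-0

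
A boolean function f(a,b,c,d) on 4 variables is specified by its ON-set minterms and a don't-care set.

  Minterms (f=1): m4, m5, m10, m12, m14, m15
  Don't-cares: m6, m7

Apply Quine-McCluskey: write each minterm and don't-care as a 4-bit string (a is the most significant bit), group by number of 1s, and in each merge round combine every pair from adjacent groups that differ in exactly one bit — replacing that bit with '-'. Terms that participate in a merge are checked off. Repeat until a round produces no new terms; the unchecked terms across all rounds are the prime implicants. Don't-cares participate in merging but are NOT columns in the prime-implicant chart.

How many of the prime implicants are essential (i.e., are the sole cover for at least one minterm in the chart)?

4

size-2^0 implicants → 0100(✓)  0101(✓)  0110(✓)  0111(✓)  1010(✓)  1100(✓)  1110(✓)  1111(✓)
size-2^1 implicants → -100(✓)  -110(✓)  -111(✓)  01-0(✓)  01-1(✓)  010-(✓)  011-(✓)  1-10  11-0(✓)  111-(✓)
size-2^2 implicants → -1-0  -11-  01--
Unchecked terms (primes): -1-0, -11-, 01--, 1-10
Minterm coverage:
  m4 ⊆ -1-0,01--
  m5 ⊆ 01-- [E]
  m10 ⊆ 1-10 [E]
  m12 ⊆ -1-0 [E]
  m14 ⊆ -1-0,-11-,1-10
  m15 ⊆ -11- [E]
E = {-1-0, -11-, 01--, 1-10}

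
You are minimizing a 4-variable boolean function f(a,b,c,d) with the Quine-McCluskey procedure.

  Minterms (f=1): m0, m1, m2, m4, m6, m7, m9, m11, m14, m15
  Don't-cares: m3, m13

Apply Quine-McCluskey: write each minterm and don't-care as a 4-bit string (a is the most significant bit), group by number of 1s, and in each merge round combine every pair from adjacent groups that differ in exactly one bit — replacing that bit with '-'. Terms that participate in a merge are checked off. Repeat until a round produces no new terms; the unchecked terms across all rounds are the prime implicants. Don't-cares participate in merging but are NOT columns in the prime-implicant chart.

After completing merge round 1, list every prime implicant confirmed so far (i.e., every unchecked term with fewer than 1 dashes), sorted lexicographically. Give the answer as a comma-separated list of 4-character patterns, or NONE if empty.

[col 0] 0000*, 0001*, 0010*, 0011*, 0100*, 0110*, 0111*, 1001*, 1011*, 1101*, 1110*, 1111*
[col 1] -001*, -011*, -110*, -111*, 0-00*, 0-10*, 0-11*, 00-0*, 00-1*, 000-*, 001-*, 01-0*, 011-*, 1-01*, 1-11*, 10-1*, 11-1*, 111-*
[col 2] --11, -0-1, -11-, 0--0, 0-1-, 00--, 1--1
Prime implicants: --11, -0-1, -11-, 0--0, 0-1-, 00--, 1--1

NONE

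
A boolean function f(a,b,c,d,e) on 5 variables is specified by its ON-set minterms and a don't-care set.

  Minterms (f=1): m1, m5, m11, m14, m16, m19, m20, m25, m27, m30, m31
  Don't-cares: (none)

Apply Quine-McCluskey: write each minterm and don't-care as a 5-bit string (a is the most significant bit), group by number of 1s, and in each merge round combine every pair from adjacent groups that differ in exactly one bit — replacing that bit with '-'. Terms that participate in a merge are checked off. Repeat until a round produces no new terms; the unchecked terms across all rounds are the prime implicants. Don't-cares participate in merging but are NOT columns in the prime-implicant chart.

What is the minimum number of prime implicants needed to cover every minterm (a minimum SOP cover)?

[col 0] 00001*, 00101*, 01011*, 01110*, 10000*, 10011*, 10100*, 11001*, 11011*, 11110*, 11111*
[col 1] -1011, -1110, 00-01, 1-011, 10-00, 11-11, 110-1, 1111-
Prime implicants: -1011, -1110, 00-01, 1-011, 10-00, 11-11, 110-1, 1111-
PI chart (minterm → PIs covering it):
  1 | 00-01  (sole → essential)
  5 | 00-01  (sole → essential)
  11 | -1011  (sole → essential)
  14 | -1110  (sole → essential)
  16 | 10-00  (sole → essential)
  19 | 1-011  (sole → essential)
  20 | 10-00  (sole → essential)
  25 | 110-1  (sole → essential)
  27 | -1011,1-011,11-11,110-1
  30 | -1110,1111-
  31 | 11-11,1111-
Essential prime implicants: -1011, -1110, 00-01, 1-011, 10-00, 110-1
Petrick residual → 11-11
Minimum SOP uses 7 PIs: bc'de + bcde' + a'b'd'e + ac'de + ab'd'e' + abde + abc'e

7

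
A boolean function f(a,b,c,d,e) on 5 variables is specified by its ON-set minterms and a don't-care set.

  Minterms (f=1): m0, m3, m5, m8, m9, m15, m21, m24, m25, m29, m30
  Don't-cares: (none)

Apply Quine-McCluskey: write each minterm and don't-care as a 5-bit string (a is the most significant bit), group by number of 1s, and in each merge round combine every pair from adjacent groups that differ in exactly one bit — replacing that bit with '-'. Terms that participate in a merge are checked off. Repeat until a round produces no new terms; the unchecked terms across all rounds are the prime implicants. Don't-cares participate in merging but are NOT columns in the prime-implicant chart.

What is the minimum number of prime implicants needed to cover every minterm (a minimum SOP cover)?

7

Round 0: 00000✓ 00011 00101✓ 01000✓ 01001✓ 01111 10101✓ 11000✓ 11001✓ 11101✓ 11110
Round 1: -0101 -1000✓ -1001✓ 0-000 0100-✓ 1-101 11-01 1100-✓
Round 2: -100-
PIs = {-0101, -100-, 0-000, 00011, 01111, 1-101, 11-01, 11110}
Coverage chart:
  m0: 0-000 ←essential
  m3: 00011 ←essential
  m5: -0101 ←essential
  m8: -100-,0-000
  m9: -100- ←essential
  m15: 01111 ←essential
  m21: -0101,1-101
  m24: -100- ←essential
  m25: -100-,11-01
  m29: 1-101,11-01
  m30: 11110 ←essential
Essential: -0101, -100-, 0-000, 00011, 01111, 11110
Petrick residual → 1-101
Min cover (7 terms): b'cd'e + bc'd' + a'c'd'e' + a'b'c'de + a'bcde + acd'e + abcde'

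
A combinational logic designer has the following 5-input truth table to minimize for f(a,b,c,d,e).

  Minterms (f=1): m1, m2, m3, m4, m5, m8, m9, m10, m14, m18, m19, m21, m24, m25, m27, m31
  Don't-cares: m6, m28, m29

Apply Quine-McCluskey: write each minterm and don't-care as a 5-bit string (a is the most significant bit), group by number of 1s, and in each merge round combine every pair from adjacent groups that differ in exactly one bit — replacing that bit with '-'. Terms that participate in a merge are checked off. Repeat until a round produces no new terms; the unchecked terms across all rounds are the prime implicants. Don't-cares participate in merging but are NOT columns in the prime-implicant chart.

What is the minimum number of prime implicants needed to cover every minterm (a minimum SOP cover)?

7

Round 0: 00001✓ 00010✓ 00011✓ 00100✓ 00101✓ 00110✓ 01000✓ 01001✓ 01010✓ 01110✓ 10010✓ 10011✓ 10101✓ 11000✓ 11001✓ 11011✓ 11100✓ 11101✓ 11111✓
Round 1: -0010✓ -0011✓ -0101 -1000✓ -1001✓ 0-001 0-010✓ 0-110✓ 00-01 00-10✓ 000-1 0001-✓ 001-0 0010- 01-10✓ 010-0 0100-✓ 1-011 1-101 1001-✓ 11-00✓ 11-01✓ 11-11✓ 110-1✓ 1100-✓ 111-1✓ 1110-✓
Round 2: -001- -100- 0--10 11--1 11-0-
PIs = {-001-, -0101, -100-, 0--10, 0-001, 00-01, 000-1, 001-0, 0010-, 010-0, 1-011, 1-101, 11--1, 11-0-}
Coverage chart:
  m1: 0-001,00-01,000-1
  m2: -001-,0--10
  m3: -001-,000-1
  m4: 001-0,0010-
  m5: -0101,00-01,0010-
  m8: -100-,010-0
  m9: -100-,0-001
  m10: 0--10,010-0
  m14: 0--10 ←essential
  m18: -001- ←essential
  m19: -001-,1-011
  m21: -0101,1-101
  m24: -100-,11-0-
  m25: -100-,11--1,11-0-
  m27: 1-011,11--1
  m31: 11--1 ←essential
Essential: -001-, 0--10, 11--1
Petrick residual → -0101, -100-, 0-001, 001-0
Min cover (7 terms): b'c'd + b'cd'e + bc'd' + a'de' + a'c'd'e + a'b'ce' + abe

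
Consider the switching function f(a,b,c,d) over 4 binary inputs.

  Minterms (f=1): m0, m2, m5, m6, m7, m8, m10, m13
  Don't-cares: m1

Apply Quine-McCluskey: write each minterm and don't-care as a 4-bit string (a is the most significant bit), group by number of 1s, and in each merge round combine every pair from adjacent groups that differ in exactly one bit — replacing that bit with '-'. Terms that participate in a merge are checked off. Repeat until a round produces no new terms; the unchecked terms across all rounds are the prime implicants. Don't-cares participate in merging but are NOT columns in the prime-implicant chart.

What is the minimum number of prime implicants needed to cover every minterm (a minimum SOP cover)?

[col 0] 0000*, 0001*, 0010*, 0101*, 0110*, 0111*, 1000*, 1010*, 1101*
[col 1] -000*, -010*, -101, 0-01, 0-10, 00-0*, 000-, 01-1, 011-, 10-0*
[col 2] -0-0
Prime implicants: -0-0, -101, 0-01, 0-10, 000-, 01-1, 011-
PI chart (minterm → PIs covering it):
  0 | -0-0,000-
  2 | -0-0,0-10
  5 | -101,0-01,01-1
  6 | 0-10,011-
  7 | 01-1,011-
  8 | -0-0  (sole → essential)
  10 | -0-0  (sole → essential)
  13 | -101  (sole → essential)
Essential prime implicants: -0-0, -101
Petrick residual → 011-
Minimum SOP uses 3 PIs: b'd' + bc'd + a'bc

3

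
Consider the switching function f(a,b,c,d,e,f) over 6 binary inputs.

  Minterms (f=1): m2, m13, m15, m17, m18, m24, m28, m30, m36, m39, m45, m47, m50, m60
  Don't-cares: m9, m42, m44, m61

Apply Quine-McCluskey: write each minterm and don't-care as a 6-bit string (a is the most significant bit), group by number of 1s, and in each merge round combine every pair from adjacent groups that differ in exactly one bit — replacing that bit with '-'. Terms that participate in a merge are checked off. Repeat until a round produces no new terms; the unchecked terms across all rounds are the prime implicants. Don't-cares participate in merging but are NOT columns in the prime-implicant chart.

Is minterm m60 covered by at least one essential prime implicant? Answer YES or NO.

NO

size-2^0 implicants → 000010(✓)  001001(✓)  001101(✓)  001111(✓)  010001  010010(✓)  011000(✓)  011100(✓)  011110(✓)  100100(✓)  100111(✓)  101010  101100(✓)  101101(✓)  101111(✓)  110010(✓)  111100(✓)  111101(✓)
size-2^1 implicants → -01101(✓)  -01111(✓)  -10010  -11100  0-0010  001-01  0011-1(✓)  011-00  0111-0  1-1100(✓)  1-1101(✓)  10-100  10-111  1011-1(✓)  10110-(✓)  11110-(✓)
size-2^2 implicants → -011-1  1-110-
Unchecked terms (primes): -011-1, -10010, -11100, 0-0010, 001-01, 010001, 011-00, 0111-0, 1-110-, 10-100, 10-111, 101010
Minterm coverage:
  m2 ⊆ 0-0010 [E]
  m13 ⊆ -011-1,001-01
  m15 ⊆ -011-1 [E]
  m17 ⊆ 010001 [E]
  m18 ⊆ -10010,0-0010
  m24 ⊆ 011-00 [E]
  m28 ⊆ -11100,011-00,0111-0
  m30 ⊆ 0111-0 [E]
  m36 ⊆ 10-100 [E]
  m39 ⊆ 10-111 [E]
  m45 ⊆ -011-1,1-110-
  m47 ⊆ -011-1,10-111
  m50 ⊆ -10010 [E]
  m60 ⊆ -11100,1-110-
E = {-011-1, -10010, 0-0010, 010001, 011-00, 0111-0, 10-100, 10-111}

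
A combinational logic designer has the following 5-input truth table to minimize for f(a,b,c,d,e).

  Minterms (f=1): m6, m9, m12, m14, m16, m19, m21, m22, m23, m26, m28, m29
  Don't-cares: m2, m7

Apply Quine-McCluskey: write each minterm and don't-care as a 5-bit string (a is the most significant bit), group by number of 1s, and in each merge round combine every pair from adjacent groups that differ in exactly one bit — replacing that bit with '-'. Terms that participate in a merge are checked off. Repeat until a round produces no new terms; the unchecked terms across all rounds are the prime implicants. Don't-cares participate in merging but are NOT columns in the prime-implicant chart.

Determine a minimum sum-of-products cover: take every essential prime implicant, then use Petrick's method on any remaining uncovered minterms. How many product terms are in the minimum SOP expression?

8

Round 0: 00010✓ 00110✓ 00111✓ 01001 01100✓ 01110✓ 10000 10011✓ 10101✓ 10110✓ 10111✓ 11010 11100✓ 11101✓
Round 1: -0110✓ -0111✓ -1100 0-110 00-10 0011-✓ 011-0 1-101 10-11 101-1 1011-✓ 1110-
Round 2: -011-
PIs = {-011-, -1100, 0-110, 00-10, 01001, 011-0, 1-101, 10-11, 10000, 101-1, 11010, 1110-}
Coverage chart:
  m6: -011-,0-110,00-10
  m9: 01001 ←essential
  m12: -1100,011-0
  m14: 0-110,011-0
  m16: 10000 ←essential
  m19: 10-11 ←essential
  m21: 1-101,101-1
  m22: -011- ←essential
  m23: -011-,10-11,101-1
  m26: 11010 ←essential
  m28: -1100,1110-
  m29: 1-101,1110-
Essential: -011-, 01001, 10-11, 10000, 11010
Petrick residual → -1100, 0-110, 1-101
Min cover (8 terms): b'cd + bcd'e' + a'cde' + a'bc'd'e + acd'e + ab'de + ab'c'd'e' + abc'de'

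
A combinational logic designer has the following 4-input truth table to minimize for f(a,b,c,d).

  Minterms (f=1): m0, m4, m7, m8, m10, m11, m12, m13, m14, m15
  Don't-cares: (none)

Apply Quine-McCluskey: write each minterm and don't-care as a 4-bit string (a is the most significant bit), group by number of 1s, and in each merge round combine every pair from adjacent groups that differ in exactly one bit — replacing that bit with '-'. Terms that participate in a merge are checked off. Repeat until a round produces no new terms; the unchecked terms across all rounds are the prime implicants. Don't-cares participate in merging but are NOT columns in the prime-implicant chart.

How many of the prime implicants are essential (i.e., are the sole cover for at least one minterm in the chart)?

4

Round 0: 0000✓ 0100✓ 0111✓ 1000✓ 1010✓ 1011✓ 1100✓ 1101✓ 1110✓ 1111✓
Round 1: -000✓ -100✓ -111 0-00✓ 1-00✓ 1-10✓ 1-11✓ 10-0✓ 101-✓ 11-0✓ 11-1✓ 110-✓ 111-✓
Round 2: --00 1--0 1-1- 11--
PIs = {--00, -111, 1--0, 1-1-, 11--}
Coverage chart:
  m0: --00 ←essential
  m4: --00 ←essential
  m7: -111 ←essential
  m8: --00,1--0
  m10: 1--0,1-1-
  m11: 1-1- ←essential
  m12: --00,1--0,11--
  m13: 11-- ←essential
  m14: 1--0,1-1-,11--
  m15: -111,1-1-,11--
Essential: --00, -111, 1-1-, 11--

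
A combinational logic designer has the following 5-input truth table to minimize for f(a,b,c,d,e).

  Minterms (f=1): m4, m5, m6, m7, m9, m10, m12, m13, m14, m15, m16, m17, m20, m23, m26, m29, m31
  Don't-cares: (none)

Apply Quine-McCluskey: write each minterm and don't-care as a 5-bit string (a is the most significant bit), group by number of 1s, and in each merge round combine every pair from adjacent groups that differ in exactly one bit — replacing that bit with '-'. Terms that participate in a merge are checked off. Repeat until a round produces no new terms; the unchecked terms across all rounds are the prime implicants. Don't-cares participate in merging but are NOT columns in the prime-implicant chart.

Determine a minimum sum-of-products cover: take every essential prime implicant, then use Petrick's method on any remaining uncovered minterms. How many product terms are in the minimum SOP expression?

7

Round 0: 00100✓ 00101✓ 00110✓ 00111✓ 01001✓ 01010✓ 01100✓ 01101✓ 01110✓ 01111✓ 10000✓ 10001✓ 10100✓ 10111✓ 11010✓ 11101✓ 11111✓
Round 1: -0100 -0111✓ -1010 -1101✓ -1111✓ 0-100✓ 0-101✓ 0-110✓ 0-111✓ 001-0✓ 001-1✓ 0010-✓ 0011-✓ 01-01 01-10 011-0✓ 011-1✓ 0110-✓ 0111-✓ 1-111✓ 10-00 1000- 111-1✓
Round 2: --111 -11-1 0-1-0✓ 0-1-1✓ 0-10-✓ 0-11-✓ 001--✓ 011--✓
Round 3: 0-1--
PIs = {--111, -0100, -1010, -11-1, 0-1--, 01-01, 01-10, 10-00, 1000-}
Coverage chart:
  m4: -0100,0-1--
  m5: 0-1-- ←essential
  m6: 0-1-- ←essential
  m7: --111,0-1--
  m9: 01-01 ←essential
  m10: -1010,01-10
  m12: 0-1-- ←essential
  m13: -11-1,0-1--,01-01
  m14: 0-1--,01-10
  m15: --111,-11-1,0-1--
  m16: 10-00,1000-
  m17: 1000- ←essential
  m20: -0100,10-00
  m23: --111 ←essential
  m26: -1010 ←essential
  m29: -11-1 ←essential
  m31: --111,-11-1
Essential: --111, -1010, -11-1, 0-1--, 01-01, 1000-
Petrick residual → -0100
Min cover (7 terms): cde + b'cd'e' + bc'de' + bce + a'c + a'bd'e + ab'c'd'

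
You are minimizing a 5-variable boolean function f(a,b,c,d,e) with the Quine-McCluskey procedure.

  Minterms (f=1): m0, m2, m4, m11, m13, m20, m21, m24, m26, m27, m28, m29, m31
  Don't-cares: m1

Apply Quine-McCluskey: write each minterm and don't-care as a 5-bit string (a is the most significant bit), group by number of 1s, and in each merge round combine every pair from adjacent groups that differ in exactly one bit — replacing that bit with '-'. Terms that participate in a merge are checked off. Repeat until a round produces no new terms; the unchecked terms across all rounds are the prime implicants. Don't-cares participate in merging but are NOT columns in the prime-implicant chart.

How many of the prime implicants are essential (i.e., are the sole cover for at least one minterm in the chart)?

4

Round 0: 00000✓ 00001✓ 00010✓ 00100✓ 01011✓ 01101✓ 10100✓ 10101✓ 11000✓ 11010✓ 11011✓ 11100✓ 11101✓ 11111✓
Round 1: -0100 -1011 -1101 00-00 000-0 0000- 1-100✓ 1-101✓ 1010-✓ 11-00 11-11 110-0 1101- 111-1 1110-✓
Round 2: 1-10-
PIs = {-0100, -1011, -1101, 00-00, 000-0, 0000-, 1-10-, 11-00, 11-11, 110-0, 1101-, 111-1}
Coverage chart:
  m0: 00-00,000-0,0000-
  m2: 000-0 ←essential
  m4: -0100,00-00
  m11: -1011 ←essential
  m13: -1101 ←essential
  m20: -0100,1-10-
  m21: 1-10- ←essential
  m24: 11-00,110-0
  m26: 110-0,1101-
  m27: -1011,11-11,1101-
  m28: 1-10-,11-00
  m29: -1101,1-10-,111-1
  m31: 11-11,111-1
Essential: -1011, -1101, 000-0, 1-10-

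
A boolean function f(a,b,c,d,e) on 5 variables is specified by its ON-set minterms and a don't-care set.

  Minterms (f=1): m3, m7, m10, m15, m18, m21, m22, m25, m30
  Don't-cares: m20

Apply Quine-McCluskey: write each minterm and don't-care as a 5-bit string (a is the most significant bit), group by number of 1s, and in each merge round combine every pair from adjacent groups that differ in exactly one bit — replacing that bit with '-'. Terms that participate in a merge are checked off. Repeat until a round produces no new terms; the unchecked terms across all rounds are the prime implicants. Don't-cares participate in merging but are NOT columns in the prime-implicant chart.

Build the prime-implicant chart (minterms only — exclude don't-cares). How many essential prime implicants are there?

7

[col 0] 00011*, 00111*, 01010, 01111*, 10010*, 10100*, 10101*, 10110*, 11001, 11110*
[col 1] 0-111, 00-11, 1-110, 10-10, 101-0, 1010-
Prime implicants: 0-111, 00-11, 01010, 1-110, 10-10, 101-0, 1010-, 11001
PI chart (minterm → PIs covering it):
  3 | 00-11  (sole → essential)
  7 | 0-111,00-11
  10 | 01010  (sole → essential)
  15 | 0-111  (sole → essential)
  18 | 10-10  (sole → essential)
  21 | 1010-  (sole → essential)
  22 | 1-110,10-10,101-0
  25 | 11001  (sole → essential)
  30 | 1-110  (sole → essential)
Essential prime implicants: 0-111, 00-11, 01010, 1-110, 10-10, 1010-, 11001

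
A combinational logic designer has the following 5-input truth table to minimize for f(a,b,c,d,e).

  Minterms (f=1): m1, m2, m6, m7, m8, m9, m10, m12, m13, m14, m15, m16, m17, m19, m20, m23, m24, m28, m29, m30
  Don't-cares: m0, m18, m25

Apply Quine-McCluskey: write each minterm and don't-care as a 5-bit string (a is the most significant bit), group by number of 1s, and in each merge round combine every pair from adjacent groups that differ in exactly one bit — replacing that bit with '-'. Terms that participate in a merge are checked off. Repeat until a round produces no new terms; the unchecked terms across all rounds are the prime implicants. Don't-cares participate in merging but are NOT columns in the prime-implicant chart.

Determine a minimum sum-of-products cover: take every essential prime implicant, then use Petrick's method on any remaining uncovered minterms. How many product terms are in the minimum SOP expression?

Round 0: 00000✓ 00001✓ 00010✓ 00110✓ 00111✓ 01000✓ 01001✓ 01010✓ 01100✓ 01101✓ 01110✓ 01111✓ 10000✓ 10001✓ 10010✓ 10011✓ 10100✓ 10111✓ 11000✓ 11001✓ 11100✓ 11101✓ 11110✓
Round 1: -0000✓ -0001✓ -0010✓ -0111 -1000✓ -1001✓ -1100✓ -1101✓ -1110✓ 0-000✓ 0-001✓ 0-010✓ 0-110✓ 0-111✓ 00-10✓ 000-0✓ 0000-✓ 0011-✓ 01-00✓ 01-01✓ 01-10✓ 010-0✓ 0100-✓ 011-0✓ 011-1✓ 0110-✓ 0111-✓ 1-000✓ 1-001✓ 1-100✓ 10-00✓ 10-11 100-0✓ 100-1✓ 1000-✓ 1001-✓ 11-00✓ 11-01✓ 1100-✓ 111-0✓ 1110-✓
Round 2: --000✓ --001✓ -00-0 -000-✓ -1-00✓ -1-01✓ -100-✓ -11-0 -110-✓ 0--10 0-0-0 0-00-✓ 0-11- 01--0 01-0-✓ 011-- 1--00 1-00-✓ 100-- 11-0-✓
Round 3: --00- -1-0-
PIs = {--00-, -00-0, -0111, -1-0-, -11-0, 0--10, 0-0-0, 0-11-, 01--0, 011--, 1--00, 10-11, 100--}
Coverage chart:
  m1: --00- ←essential
  m2: -00-0,0--10,0-0-0
  m6: 0--10,0-11-
  m7: -0111,0-11-
  m8: --00-,-1-0-,0-0-0,01--0
  m9: --00-,-1-0-
  m10: 0--10,0-0-0,01--0
  m12: -1-0-,-11-0,01--0,011--
  m13: -1-0-,011--
  m14: -11-0,0--10,0-11-,01--0,011--
  m15: 0-11-,011--
  m16: --00-,-00-0,1--00,100--
  m17: --00-,100--
  m19: 10-11,100--
  m20: 1--00 ←essential
  m23: -0111,10-11
  m24: --00-,-1-0-,1--00
  m28: -1-0-,-11-0,1--00
  m29: -1-0- ←essential
  m30: -11-0 ←essential
Essential: --00-, -1-0-, -11-0, 1--00
Petrick residual → 0--10, 0-11-, 10-11
Min cover (7 terms): c'd' + bd' + bce' + a'de' + a'cd + ad'e' + ab'de

7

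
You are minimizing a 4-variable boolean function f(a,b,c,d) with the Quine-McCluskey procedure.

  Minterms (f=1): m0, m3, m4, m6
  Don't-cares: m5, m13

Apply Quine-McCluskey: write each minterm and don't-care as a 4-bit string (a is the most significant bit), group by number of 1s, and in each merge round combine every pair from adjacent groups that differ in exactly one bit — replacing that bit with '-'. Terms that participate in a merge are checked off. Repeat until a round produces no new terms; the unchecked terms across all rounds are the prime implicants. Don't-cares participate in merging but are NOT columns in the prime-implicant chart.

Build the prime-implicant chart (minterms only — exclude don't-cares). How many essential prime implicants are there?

Round 0: 0000✓ 0011 0100✓ 0101✓ 0110✓ 1101✓
Round 1: -101 0-00 01-0 010-
PIs = {-101, 0-00, 0011, 01-0, 010-}
Coverage chart:
  m0: 0-00 ←essential
  m3: 0011 ←essential
  m4: 0-00,01-0,010-
  m6: 01-0 ←essential
Essential: 0-00, 0011, 01-0

3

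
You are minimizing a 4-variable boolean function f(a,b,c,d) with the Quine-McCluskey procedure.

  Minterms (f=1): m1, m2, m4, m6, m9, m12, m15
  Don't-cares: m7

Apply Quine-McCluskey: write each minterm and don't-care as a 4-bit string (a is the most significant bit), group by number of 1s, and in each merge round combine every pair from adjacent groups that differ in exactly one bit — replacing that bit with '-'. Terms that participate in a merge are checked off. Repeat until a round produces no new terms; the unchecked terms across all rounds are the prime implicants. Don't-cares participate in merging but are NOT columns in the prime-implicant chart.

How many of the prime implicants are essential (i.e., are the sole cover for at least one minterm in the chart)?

size-2^0 implicants → 0001(✓)  0010(✓)  0100(✓)  0110(✓)  0111(✓)  1001(✓)  1100(✓)  1111(✓)
size-2^1 implicants → -001  -100  -111  0-10  01-0  011-
Unchecked terms (primes): -001, -100, -111, 0-10, 01-0, 011-
Minterm coverage:
  m1 ⊆ -001 [E]
  m2 ⊆ 0-10 [E]
  m4 ⊆ -100,01-0
  m6 ⊆ 0-10,01-0,011-
  m9 ⊆ -001 [E]
  m12 ⊆ -100 [E]
  m15 ⊆ -111 [E]
E = {-001, -100, -111, 0-10}

4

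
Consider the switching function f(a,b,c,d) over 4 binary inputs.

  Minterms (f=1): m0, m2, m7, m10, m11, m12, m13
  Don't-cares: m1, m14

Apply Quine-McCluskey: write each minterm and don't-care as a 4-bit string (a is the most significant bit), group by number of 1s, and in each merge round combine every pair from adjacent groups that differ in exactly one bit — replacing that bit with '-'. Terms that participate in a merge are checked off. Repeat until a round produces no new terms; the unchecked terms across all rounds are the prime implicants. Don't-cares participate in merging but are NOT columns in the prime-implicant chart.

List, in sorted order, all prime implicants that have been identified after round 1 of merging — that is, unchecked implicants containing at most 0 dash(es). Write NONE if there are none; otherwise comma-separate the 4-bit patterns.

0111

[col 0] 0000*, 0001*, 0010*, 0111, 1010*, 1011*, 1100*, 1101*, 1110*
[col 1] -010, 00-0, 000-, 1-10, 101-, 11-0, 110-
Prime implicants: -010, 00-0, 000-, 0111, 1-10, 101-, 11-0, 110-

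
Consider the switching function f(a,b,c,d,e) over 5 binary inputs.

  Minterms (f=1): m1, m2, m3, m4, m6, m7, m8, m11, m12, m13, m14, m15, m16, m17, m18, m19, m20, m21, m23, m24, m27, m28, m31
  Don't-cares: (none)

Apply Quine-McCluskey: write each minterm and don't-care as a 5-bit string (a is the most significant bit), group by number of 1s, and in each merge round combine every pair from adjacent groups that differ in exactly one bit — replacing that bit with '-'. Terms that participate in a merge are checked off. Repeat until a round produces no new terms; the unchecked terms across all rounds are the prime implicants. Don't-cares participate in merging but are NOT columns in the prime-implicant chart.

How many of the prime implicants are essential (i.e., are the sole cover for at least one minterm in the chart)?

[col 0] 00001*, 00010*, 00011*, 00100*, 00110*, 00111*, 01000*, 01011*, 01100*, 01101*, 01110*, 01111*, 10000*, 10001*, 10010*, 10011*, 10100*, 10101*, 10111*, 11000*, 11011*, 11100*, 11111*
[col 1] -0001*, -0010*, -0011*, -0100*, -0111*, -1000*, -1011*, -1100*, -1111*, 0-011*, 0-100*, 0-110*, 0-111*, 00-10*, 00-11*, 000-1*, 0001-*, 001-0*, 0011-*, 01-00*, 01-11*, 011-0*, 011-1*, 0110-*, 0111-*, 1-000*, 1-011*, 1-100*, 1-111*, 10-00*, 10-01*, 10-11*, 100-0*, 100-1*, 1000-*, 1001-*, 101-1*, 1010-*, 11-00*, 11-11*
[col 2] --011*, --100, --111*, -0-11*, -00-1, -001-, -1-00, -1-11*, 0--11*, 0-1-0, 0-11-, 00-1-, 011--, 1--00, 1--11*, 10--1, 10-0-, 100--
[col 3] ---11
Prime implicants: ---11, --100, -00-1, -001-, -1-00, 0-1-0, 0-11-, 00-1-, 011--, 1--00, 10--1, 10-0-, 100--
PI chart (minterm → PIs covering it):
  1 | -00-1  (sole → essential)
  2 | -001-,00-1-
  3 | ---11,-00-1,-001-,00-1-
  4 | --100,0-1-0
  6 | 0-1-0,0-11-,00-1-
  7 | ---11,0-11-,00-1-
  8 | -1-00  (sole → essential)
  11 | ---11  (sole → essential)
  12 | --100,-1-00,0-1-0,011--
  13 | 011--  (sole → essential)
  14 | 0-1-0,0-11-,011--
  15 | ---11,0-11-,011--
  16 | 1--00,10-0-,100--
  17 | -00-1,10--1,10-0-,100--
  18 | -001-,100--
  19 | ---11,-00-1,-001-,10--1,100--
  20 | --100,1--00,10-0-
  21 | 10--1,10-0-
  23 | ---11,10--1
  24 | -1-00,1--00
  27 | ---11  (sole → essential)
  28 | --100,-1-00,1--00
  31 | ---11  (sole → essential)
Essential prime implicants: ---11, -00-1, -1-00, 011--

4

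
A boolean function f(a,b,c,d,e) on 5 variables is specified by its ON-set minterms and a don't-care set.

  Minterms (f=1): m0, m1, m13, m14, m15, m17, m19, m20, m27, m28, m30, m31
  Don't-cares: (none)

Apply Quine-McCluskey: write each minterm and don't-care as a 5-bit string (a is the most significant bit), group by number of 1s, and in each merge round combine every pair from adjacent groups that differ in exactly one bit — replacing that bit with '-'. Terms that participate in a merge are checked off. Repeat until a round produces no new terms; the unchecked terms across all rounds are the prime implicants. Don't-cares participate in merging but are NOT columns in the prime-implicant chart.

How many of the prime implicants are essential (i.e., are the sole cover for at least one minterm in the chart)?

4

[col 0] 00000*, 00001*, 01101*, 01110*, 01111*, 10001*, 10011*, 10100*, 11011*, 11100*, 11110*, 11111*
[col 1] -0001, -1110*, -1111*, 0000-, 011-1, 0111-*, 1-011, 1-100, 100-1, 11-11, 111-0, 1111-*
[col 2] -111-
Prime implicants: -0001, -111-, 0000-, 011-1, 1-011, 1-100, 100-1, 11-11, 111-0
PI chart (minterm → PIs covering it):
  0 | 0000-  (sole → essential)
  1 | -0001,0000-
  13 | 011-1  (sole → essential)
  14 | -111-  (sole → essential)
  15 | -111-,011-1
  17 | -0001,100-1
  19 | 1-011,100-1
  20 | 1-100  (sole → essential)
  27 | 1-011,11-11
  28 | 1-100,111-0
  30 | -111-,111-0
  31 | -111-,11-11
Essential prime implicants: -111-, 0000-, 011-1, 1-100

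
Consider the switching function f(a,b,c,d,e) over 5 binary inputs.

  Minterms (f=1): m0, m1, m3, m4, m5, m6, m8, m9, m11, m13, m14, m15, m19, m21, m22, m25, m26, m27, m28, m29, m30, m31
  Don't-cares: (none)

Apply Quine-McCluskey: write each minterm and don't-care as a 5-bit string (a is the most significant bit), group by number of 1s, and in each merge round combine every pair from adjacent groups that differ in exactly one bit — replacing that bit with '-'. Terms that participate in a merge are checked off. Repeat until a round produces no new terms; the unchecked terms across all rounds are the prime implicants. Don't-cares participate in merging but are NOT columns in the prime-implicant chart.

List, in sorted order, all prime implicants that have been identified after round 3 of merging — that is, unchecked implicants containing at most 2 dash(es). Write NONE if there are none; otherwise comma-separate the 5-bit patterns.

[col 0] 00000*, 00001*, 00011*, 00100*, 00101*, 00110*, 01000*, 01001*, 01011*, 01101*, 01110*, 01111*, 10011*, 10101*, 10110*, 11001*, 11010*, 11011*, 11100*, 11101*, 11110*, 11111*
[col 1] -0011*, -0101*, -0110*, -1001*, -1011*, -1101*, -1110*, -1111*, 0-000*, 0-001*, 0-011*, 0-101*, 0-110*, 00-00*, 00-01*, 000-1*, 0000-*, 001-0, 0010-*, 01-01*, 01-11*, 010-1*, 0100-*, 011-1*, 0111-*, 1-011*, 1-101*, 1-110*, 11-01*, 11-10*, 11-11*, 110-1*, 1101-*, 111-0*, 111-1*, 1110-*, 1111-*
[col 2] --011, --101, --110, -1-01*, -1-11*, -10-1*, -11-1*, -111-, 0--01, 0-0-1, 0-00-, 00-0-, 01--1*, 11--1*, 11-1-, 111--
[col 3] -1--1
Prime implicants: --011, --101, --110, -1--1, -111-, 0--01, 0-0-1, 0-00-, 00-0-, 001-0, 11-1-, 111--

--011, --101, --110, -111-, 0--01, 0-0-1, 0-00-, 00-0-, 001-0, 11-1-, 111--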